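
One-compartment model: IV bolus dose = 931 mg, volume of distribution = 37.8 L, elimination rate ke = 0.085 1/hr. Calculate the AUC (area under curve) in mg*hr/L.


C0 = Dose/Vd = 931/37.8 = 24.6296 mg/L
AUC = C0/ke = 24.6296/0.085
AUC = 289.8 mg*hr/L


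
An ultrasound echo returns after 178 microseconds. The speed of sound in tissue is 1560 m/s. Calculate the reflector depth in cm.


depth = c * t / 2
t = 178 us = 1.7800e-04 s
depth = 1560 * 1.7800e-04 / 2
depth = 0.13884 m = 13.884 cm


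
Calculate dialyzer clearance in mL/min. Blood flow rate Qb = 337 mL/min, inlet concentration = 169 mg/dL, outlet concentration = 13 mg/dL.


K = Qb * (Cb_in - Cb_out) / Cb_in
K = 337 * (169 - 13) / 169
K = 311.1 mL/min


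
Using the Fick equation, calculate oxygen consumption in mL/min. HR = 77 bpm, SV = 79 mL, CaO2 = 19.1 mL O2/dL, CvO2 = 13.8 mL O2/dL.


CO = HR*SV = 77*79/1000 = 6.083 L/min
a-v O2 diff = 19.1 - 13.8 = 5.3 mL/dL
VO2 = CO * (CaO2-CvO2) * 10 dL/L
VO2 = 6.083 * 5.3 * 10
VO2 = 322.4 mL/min


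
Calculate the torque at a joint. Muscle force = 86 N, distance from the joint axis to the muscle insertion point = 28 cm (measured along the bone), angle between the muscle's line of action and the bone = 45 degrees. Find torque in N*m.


Torque = F * d * sin(theta)   (moment arm = d*sin(theta))
d = 28 cm = 0.28 m
Torque = 86 * 0.28 * sin(45)
Torque = 17.03 N*m


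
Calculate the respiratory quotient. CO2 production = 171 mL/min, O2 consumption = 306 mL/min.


RQ = VCO2 / VO2
RQ = 171 / 306
RQ = 0.5588


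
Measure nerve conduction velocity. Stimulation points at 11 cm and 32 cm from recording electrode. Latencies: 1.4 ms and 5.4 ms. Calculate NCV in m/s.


Distance = (32 - 11) / 100 = 0.21 m
dt = (5.4 - 1.4) / 1000 = 0.004 s
NCV = dist / dt = 52.5 m/s


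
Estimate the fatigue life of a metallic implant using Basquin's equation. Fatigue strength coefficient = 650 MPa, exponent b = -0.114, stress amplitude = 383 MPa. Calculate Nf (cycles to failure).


sigma_a = sigma_f' * (2Nf)^b
2Nf = (sigma_a/sigma_f')^(1/b)
2Nf = (383/650)^(1/-0.114)
2Nf = 103.5238
Nf = 51.76


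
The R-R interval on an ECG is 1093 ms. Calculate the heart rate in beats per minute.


HR = 60 / RR_interval(s)
RR = 1093 ms = 1.093 s
HR = 60 / 1.093 = 54.89 bpm


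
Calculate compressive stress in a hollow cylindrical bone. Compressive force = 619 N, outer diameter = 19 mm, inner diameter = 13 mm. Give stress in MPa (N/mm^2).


A = pi*(r_o^2 - r_i^2)
r_o = 9.5 mm, r_i = 6.5 mm
A = 150.796 mm^2
sigma = F/A = 619 / 150.796
sigma = 4.105 MPa


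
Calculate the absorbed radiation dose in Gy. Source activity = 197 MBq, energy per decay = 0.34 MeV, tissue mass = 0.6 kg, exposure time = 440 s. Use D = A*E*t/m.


A = 197 MBq = 1.9700e+08 Bq
E = 0.34 MeV = 5.4468e-14 J
D = A*E*t/m = 1.9700e+08*5.4468e-14*440/0.6
D = 0.007869 Gy


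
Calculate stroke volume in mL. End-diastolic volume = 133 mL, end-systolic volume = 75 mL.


SV = EDV - ESV
SV = 133 - 75
SV = 58 mL


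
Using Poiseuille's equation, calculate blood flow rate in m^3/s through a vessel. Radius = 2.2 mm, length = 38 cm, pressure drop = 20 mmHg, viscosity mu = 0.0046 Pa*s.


Q = pi*r^4*dP / (8*mu*L)
r = 0.0022 m, L = 0.38 m
dP = 20 mmHg = 2666.44 Pa
Q = 1.4033e-05 m^3/s


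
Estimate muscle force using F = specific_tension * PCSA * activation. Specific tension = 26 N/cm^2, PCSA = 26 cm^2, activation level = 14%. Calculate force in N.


F = sigma * PCSA * activation
F = 26 * 26 * 0.14
F = 94.64 N


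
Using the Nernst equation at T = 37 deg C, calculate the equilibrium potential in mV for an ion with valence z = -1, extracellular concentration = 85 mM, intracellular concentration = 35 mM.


E = (RT/(zF)) * ln(C_out/C_in)
T = 37 + 273.15 = 310.15 K
E = (8.314 * 310.15 / (-1 * 96485)) * ln(85/35)
E = -23.71 mV


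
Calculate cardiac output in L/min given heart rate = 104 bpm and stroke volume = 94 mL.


CO = HR * SV
CO = 104 * 94 / 1000
CO = 9.776 L/min


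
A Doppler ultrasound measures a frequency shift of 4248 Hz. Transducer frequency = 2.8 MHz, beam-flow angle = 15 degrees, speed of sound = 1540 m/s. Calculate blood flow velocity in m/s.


v = fd * c / (2 * f0 * cos(theta))
v = 4248 * 1540 / (2 * 2.8000e+06 * cos(15))
v = 1.209 m/s


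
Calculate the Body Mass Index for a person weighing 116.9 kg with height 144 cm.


BMI = weight / height^2
height = 144 cm = 1.44 m
BMI = 116.9 / 1.44^2
BMI = 56.38 kg/m^2


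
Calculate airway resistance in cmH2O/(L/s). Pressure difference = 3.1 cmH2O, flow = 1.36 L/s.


R = dP / flow
R = 3.1 / 1.36
R = 2.279 cmH2O/(L/s)


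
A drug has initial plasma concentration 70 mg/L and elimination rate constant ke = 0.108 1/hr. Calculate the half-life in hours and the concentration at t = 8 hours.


t_half = ln(2) / ke = 0.693147 / 0.108 = 6.418 hr
C(t) = C0 * exp(-ke*t) = 70 * exp(-0.108*8)
C(8) = 29.5 mg/L


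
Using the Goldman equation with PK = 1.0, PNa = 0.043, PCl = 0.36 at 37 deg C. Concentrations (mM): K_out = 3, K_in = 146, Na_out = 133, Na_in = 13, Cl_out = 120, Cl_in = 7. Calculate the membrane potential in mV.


Vm = (RT/F)*ln((PK*Ko + PNa*Nao + PCl*Cli)/(PK*Ki + PNa*Nai + PCl*Clo))
Numer = 11.239, Denom = 189.759
Vm = -75.54 mV


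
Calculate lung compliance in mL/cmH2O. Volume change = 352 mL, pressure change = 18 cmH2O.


C = dV / dP
C = 352 / 18
C = 19.56 mL/cmH2O


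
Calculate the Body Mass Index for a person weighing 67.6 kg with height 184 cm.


BMI = weight / height^2
height = 184 cm = 1.84 m
BMI = 67.6 / 1.84^2
BMI = 19.97 kg/m^2


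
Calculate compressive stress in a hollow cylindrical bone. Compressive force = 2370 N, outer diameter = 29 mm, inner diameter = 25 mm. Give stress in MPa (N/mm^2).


A = pi*(r_o^2 - r_i^2)
r_o = 14.5 mm, r_i = 12.5 mm
A = 169.646 mm^2
sigma = F/A = 2370 / 169.646
sigma = 13.97 MPa


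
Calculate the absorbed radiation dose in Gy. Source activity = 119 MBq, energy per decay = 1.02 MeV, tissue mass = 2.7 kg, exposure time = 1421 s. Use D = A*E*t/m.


A = 119 MBq = 1.1900e+08 Bq
E = 1.02 MeV = 1.63404e-13 J
D = A*E*t/m = 1.1900e+08*1.63404e-13*1421/2.7
D = 0.01023 Gy


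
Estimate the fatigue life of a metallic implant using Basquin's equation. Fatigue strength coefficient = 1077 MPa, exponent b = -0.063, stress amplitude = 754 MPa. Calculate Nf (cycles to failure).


sigma_a = sigma_f' * (2Nf)^b
2Nf = (sigma_a/sigma_f')^(1/b)
2Nf = (754/1077)^(1/-0.063)
2Nf = 286.9769
Nf = 143.5


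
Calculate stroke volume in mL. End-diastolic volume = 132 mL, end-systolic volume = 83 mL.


SV = EDV - ESV
SV = 132 - 83
SV = 49 mL


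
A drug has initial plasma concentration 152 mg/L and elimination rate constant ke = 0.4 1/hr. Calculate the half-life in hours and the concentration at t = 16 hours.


t_half = ln(2) / ke = 0.693147 / 0.4 = 1.733 hr
C(t) = C0 * exp(-ke*t) = 152 * exp(-0.4*16)
C(16) = 0.2526 mg/L


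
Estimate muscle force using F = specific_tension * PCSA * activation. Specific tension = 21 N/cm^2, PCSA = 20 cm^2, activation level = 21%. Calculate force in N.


F = sigma * PCSA * activation
F = 21 * 20 * 0.21
F = 88.2 N


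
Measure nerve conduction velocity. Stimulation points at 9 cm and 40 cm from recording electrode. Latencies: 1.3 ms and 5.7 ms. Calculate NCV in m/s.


Distance = (40 - 9) / 100 = 0.31 m
dt = (5.7 - 1.3) / 1000 = 0.0044 s
NCV = dist / dt = 70.45 m/s


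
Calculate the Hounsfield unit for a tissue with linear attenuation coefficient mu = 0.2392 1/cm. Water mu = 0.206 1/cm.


HU = ((mu_tissue - mu_water) / mu_water) * 1000
HU = ((0.2392 - 0.206) / 0.206) * 1000
HU = 161.2


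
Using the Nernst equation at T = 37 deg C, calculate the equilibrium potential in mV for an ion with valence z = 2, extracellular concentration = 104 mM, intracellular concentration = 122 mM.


E = (RT/(zF)) * ln(C_out/C_in)
T = 37 + 273.15 = 310.15 K
E = (8.314 * 310.15 / (2 * 96485)) * ln(104/122)
E = -2.133 mV


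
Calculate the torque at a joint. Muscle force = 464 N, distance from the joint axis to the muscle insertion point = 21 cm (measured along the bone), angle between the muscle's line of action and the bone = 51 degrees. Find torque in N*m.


Torque = F * d * sin(theta)   (moment arm = d*sin(theta))
d = 21 cm = 0.21 m
Torque = 464 * 0.21 * sin(51)
Torque = 75.73 N*m


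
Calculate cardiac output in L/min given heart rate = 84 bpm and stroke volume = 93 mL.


CO = HR * SV
CO = 84 * 93 / 1000
CO = 7.812 L/min


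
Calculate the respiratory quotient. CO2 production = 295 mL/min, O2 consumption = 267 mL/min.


RQ = VCO2 / VO2
RQ = 295 / 267
RQ = 1.105


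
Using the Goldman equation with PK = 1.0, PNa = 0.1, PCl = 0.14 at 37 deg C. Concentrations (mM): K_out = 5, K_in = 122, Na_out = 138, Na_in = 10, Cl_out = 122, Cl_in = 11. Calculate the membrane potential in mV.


Vm = (RT/F)*ln((PK*Ko + PNa*Nao + PCl*Cli)/(PK*Ki + PNa*Nai + PCl*Clo))
Numer = 20.34, Denom = 140.08
Vm = -51.57 mV


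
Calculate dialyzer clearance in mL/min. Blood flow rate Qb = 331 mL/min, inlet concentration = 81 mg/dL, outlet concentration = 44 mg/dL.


K = Qb * (Cb_in - Cb_out) / Cb_in
K = 331 * (81 - 44) / 81
K = 151.2 mL/min


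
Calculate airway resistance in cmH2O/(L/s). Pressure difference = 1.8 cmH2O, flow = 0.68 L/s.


R = dP / flow
R = 1.8 / 0.68
R = 2.647 cmH2O/(L/s)


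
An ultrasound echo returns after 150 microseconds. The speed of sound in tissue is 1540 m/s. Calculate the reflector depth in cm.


depth = c * t / 2
t = 150 us = 1.5000e-04 s
depth = 1540 * 1.5000e-04 / 2
depth = 0.1155 m = 11.55 cm


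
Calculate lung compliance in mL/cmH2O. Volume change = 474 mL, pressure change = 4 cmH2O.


C = dV / dP
C = 474 / 4
C = 118.5 mL/cmH2O


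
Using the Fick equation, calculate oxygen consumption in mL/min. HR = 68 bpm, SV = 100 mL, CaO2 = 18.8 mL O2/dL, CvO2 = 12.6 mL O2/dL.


CO = HR*SV = 68*100/1000 = 6.8 L/min
a-v O2 diff = 18.8 - 12.6 = 6.2 mL/dL
VO2 = CO * (CaO2-CvO2) * 10 dL/L
VO2 = 6.8 * 6.2 * 10
VO2 = 421.6 mL/min


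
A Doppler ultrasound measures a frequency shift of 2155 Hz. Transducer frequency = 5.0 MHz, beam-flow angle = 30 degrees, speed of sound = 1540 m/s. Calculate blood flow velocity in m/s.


v = fd * c / (2 * f0 * cos(theta))
v = 2155 * 1540 / (2 * 5.0000e+06 * cos(30))
v = 0.3832 m/s


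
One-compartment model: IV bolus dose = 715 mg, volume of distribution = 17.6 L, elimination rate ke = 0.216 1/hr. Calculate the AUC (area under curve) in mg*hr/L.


C0 = Dose/Vd = 715/17.6 = 40.625 mg/L
AUC = C0/ke = 40.625/0.216
AUC = 188.1 mg*hr/L


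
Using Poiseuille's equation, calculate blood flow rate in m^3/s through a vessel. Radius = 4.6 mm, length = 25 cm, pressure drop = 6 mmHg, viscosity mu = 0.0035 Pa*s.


Q = pi*r^4*dP / (8*mu*L)
r = 0.0046 m, L = 0.25 m
dP = 6 mmHg = 799.932 Pa
Q = 1.6074e-04 m^3/s


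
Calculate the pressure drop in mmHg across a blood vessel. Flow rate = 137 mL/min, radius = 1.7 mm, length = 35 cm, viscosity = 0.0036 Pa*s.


dP = 8*mu*L*Q / (pi*r^4)
Q = 137 mL/min = 2.28333e-06 m^3/s
dP = 877.17 Pa = 877.17 / 133.322 mmHg = 6.579 mmHg


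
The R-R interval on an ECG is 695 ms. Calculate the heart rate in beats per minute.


HR = 60 / RR_interval(s)
RR = 695 ms = 0.695 s
HR = 60 / 0.695 = 86.33 bpm


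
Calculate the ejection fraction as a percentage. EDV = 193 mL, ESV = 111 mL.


SV = EDV - ESV = 193 - 111 = 82 mL
EF = SV/EDV * 100 = 82/193 * 100
EF = 42.49%


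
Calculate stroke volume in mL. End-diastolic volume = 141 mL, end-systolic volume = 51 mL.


SV = EDV - ESV
SV = 141 - 51
SV = 90 mL


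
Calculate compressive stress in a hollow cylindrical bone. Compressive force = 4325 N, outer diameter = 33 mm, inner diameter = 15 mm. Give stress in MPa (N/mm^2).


A = pi*(r_o^2 - r_i^2)
r_o = 16.5 mm, r_i = 7.5 mm
A = 678.584 mm^2
sigma = F/A = 4325 / 678.584
sigma = 6.374 MPa


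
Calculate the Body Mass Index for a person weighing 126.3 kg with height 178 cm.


BMI = weight / height^2
height = 178 cm = 1.78 m
BMI = 126.3 / 1.78^2
BMI = 39.86 kg/m^2


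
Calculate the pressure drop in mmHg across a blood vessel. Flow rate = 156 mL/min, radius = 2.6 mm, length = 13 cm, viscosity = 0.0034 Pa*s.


dP = 8*mu*L*Q / (pi*r^4)
Q = 156 mL/min = 2.6e-06 m^3/s
dP = 64.0387 Pa = 64.0387 / 133.322 mmHg = 0.4803 mmHg


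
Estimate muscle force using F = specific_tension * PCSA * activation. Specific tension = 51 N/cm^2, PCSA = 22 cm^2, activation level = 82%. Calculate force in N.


F = sigma * PCSA * activation
F = 51 * 22 * 0.82
F = 920 N


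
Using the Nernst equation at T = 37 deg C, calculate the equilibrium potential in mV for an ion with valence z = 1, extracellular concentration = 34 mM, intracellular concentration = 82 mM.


E = (RT/(zF)) * ln(C_out/C_in)
T = 37 + 273.15 = 310.15 K
E = (8.314 * 310.15 / (1 * 96485)) * ln(34/82)
E = -23.53 mV


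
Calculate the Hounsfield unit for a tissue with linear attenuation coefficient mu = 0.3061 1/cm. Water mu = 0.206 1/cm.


HU = ((mu_tissue - mu_water) / mu_water) * 1000
HU = ((0.3061 - 0.206) / 0.206) * 1000
HU = 485.9


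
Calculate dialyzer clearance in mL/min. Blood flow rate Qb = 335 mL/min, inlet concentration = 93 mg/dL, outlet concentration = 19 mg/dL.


K = Qb * (Cb_in - Cb_out) / Cb_in
K = 335 * (93 - 19) / 93
K = 266.6 mL/min


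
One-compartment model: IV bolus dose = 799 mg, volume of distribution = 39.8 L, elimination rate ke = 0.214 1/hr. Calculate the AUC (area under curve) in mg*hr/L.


C0 = Dose/Vd = 799/39.8 = 20.0754 mg/L
AUC = C0/ke = 20.0754/0.214
AUC = 93.81 mg*hr/L


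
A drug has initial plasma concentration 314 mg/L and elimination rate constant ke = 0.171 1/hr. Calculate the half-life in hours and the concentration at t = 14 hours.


t_half = ln(2) / ke = 0.693147 / 0.171 = 4.053 hr
C(t) = C0 * exp(-ke*t) = 314 * exp(-0.171*14)
C(14) = 28.66 mg/L


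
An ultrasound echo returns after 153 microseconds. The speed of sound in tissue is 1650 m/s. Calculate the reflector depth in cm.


depth = c * t / 2
t = 153 us = 1.5300e-04 s
depth = 1650 * 1.5300e-04 / 2
depth = 0.126225 m = 12.6225 cm


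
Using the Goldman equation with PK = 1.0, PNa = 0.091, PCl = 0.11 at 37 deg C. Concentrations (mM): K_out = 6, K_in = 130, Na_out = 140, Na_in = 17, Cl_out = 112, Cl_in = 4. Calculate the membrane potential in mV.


Vm = (RT/F)*ln((PK*Ko + PNa*Nao + PCl*Cli)/(PK*Ki + PNa*Nai + PCl*Clo))
Numer = 19.18, Denom = 143.867
Vm = -53.85 mV


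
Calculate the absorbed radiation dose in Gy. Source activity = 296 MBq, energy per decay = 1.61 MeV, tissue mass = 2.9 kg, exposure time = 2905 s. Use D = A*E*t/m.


A = 296 MBq = 2.9600e+08 Bq
E = 1.61 MeV = 2.57922e-13 J
D = A*E*t/m = 2.9600e+08*2.57922e-13*2905/2.9
D = 0.07648 Gy


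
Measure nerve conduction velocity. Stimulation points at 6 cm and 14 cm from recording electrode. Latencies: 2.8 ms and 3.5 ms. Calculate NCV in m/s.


Distance = (14 - 6) / 100 = 0.08 m
dt = (3.5 - 2.8) / 1000 = 7.0000e-04 s
NCV = dist / dt = 114.3 m/s


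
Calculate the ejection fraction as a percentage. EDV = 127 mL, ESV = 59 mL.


SV = EDV - ESV = 127 - 59 = 68 mL
EF = SV/EDV * 100 = 68/127 * 100
EF = 53.54%


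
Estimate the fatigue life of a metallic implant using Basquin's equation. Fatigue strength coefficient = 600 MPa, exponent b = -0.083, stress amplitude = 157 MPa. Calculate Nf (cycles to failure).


sigma_a = sigma_f' * (2Nf)^b
2Nf = (sigma_a/sigma_f')^(1/b)
2Nf = (157/600)^(1/-0.083)
2Nf = 10353317
Nf = 5.1767e+06


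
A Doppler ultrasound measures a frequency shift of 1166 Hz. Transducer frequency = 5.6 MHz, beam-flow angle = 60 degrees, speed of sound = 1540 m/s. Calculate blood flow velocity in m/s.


v = fd * c / (2 * f0 * cos(theta))
v = 1166 * 1540 / (2 * 5.6000e+06 * cos(60))
v = 0.3206 m/s


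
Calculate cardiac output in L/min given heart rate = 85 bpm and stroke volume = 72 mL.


CO = HR * SV
CO = 85 * 72 / 1000
CO = 6.12 L/min


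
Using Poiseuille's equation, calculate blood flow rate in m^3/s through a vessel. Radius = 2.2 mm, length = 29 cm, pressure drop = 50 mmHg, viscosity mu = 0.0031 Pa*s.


Q = pi*r^4*dP / (8*mu*L)
r = 0.0022 m, L = 0.29 m
dP = 50 mmHg = 6666.1 Pa
Q = 6.8212e-05 m^3/s


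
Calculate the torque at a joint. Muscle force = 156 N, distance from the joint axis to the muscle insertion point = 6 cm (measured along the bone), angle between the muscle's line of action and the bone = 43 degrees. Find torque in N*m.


Torque = F * d * sin(theta)   (moment arm = d*sin(theta))
d = 6 cm = 0.06 m
Torque = 156 * 0.06 * sin(43)
Torque = 6.384 N*m


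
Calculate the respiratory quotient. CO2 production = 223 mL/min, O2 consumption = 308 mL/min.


RQ = VCO2 / VO2
RQ = 223 / 308
RQ = 0.724


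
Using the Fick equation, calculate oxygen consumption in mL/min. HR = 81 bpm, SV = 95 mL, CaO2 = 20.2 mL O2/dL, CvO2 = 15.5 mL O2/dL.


CO = HR*SV = 81*95/1000 = 7.695 L/min
a-v O2 diff = 20.2 - 15.5 = 4.7 mL/dL
VO2 = CO * (CaO2-CvO2) * 10 dL/L
VO2 = 7.695 * 4.7 * 10
VO2 = 361.7 mL/min


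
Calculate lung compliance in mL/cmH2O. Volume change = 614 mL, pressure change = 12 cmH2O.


C = dV / dP
C = 614 / 12
C = 51.17 mL/cmH2O


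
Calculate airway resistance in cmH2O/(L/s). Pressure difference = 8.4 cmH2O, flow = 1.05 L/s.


R = dP / flow
R = 8.4 / 1.05
R = 8 cmH2O/(L/s)


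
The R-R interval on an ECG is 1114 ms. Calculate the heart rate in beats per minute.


HR = 60 / RR_interval(s)
RR = 1114 ms = 1.114 s
HR = 60 / 1.114 = 53.86 bpm


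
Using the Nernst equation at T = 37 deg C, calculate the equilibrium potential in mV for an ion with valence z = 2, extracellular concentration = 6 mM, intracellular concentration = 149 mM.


E = (RT/(zF)) * ln(C_out/C_in)
T = 37 + 273.15 = 310.15 K
E = (8.314 * 310.15 / (2 * 96485)) * ln(6/149)
E = -42.92 mV


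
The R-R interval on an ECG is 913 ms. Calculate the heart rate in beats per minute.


HR = 60 / RR_interval(s)
RR = 913 ms = 0.913 s
HR = 60 / 0.913 = 65.72 bpm


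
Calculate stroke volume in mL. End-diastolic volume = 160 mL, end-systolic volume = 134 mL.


SV = EDV - ESV
SV = 160 - 134
SV = 26 mL


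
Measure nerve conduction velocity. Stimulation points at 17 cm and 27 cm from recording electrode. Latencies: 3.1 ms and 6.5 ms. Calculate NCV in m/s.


Distance = (27 - 17) / 100 = 0.1 m
dt = (6.5 - 3.1) / 1000 = 0.0034 s
NCV = dist / dt = 29.41 m/s


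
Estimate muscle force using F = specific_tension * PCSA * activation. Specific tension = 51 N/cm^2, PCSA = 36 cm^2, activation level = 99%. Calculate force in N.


F = sigma * PCSA * activation
F = 51 * 36 * 0.99
F = 1818 N


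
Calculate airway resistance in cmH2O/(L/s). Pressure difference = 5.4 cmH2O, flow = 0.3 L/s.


R = dP / flow
R = 5.4 / 0.3
R = 18 cmH2O/(L/s)


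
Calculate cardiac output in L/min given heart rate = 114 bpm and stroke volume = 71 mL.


CO = HR * SV
CO = 114 * 71 / 1000
CO = 8.094 L/min


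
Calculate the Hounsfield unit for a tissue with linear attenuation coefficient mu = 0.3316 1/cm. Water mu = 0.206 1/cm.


HU = ((mu_tissue - mu_water) / mu_water) * 1000
HU = ((0.3316 - 0.206) / 0.206) * 1000
HU = 609.7


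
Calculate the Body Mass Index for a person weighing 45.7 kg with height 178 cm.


BMI = weight / height^2
height = 178 cm = 1.78 m
BMI = 45.7 / 1.78^2
BMI = 14.42 kg/m^2


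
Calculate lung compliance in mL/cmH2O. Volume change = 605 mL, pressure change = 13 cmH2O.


C = dV / dP
C = 605 / 13
C = 46.54 mL/cmH2O


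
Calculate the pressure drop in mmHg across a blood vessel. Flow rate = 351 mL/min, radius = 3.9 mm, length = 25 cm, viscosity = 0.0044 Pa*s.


dP = 8*mu*L*Q / (pi*r^4)
Q = 351 mL/min = 5.85e-06 m^3/s
dP = 70.8321 Pa = 70.8321 / 133.322 mmHg = 0.5313 mmHg


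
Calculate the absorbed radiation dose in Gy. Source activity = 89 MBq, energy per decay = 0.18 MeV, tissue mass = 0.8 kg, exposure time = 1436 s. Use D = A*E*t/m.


A = 89 MBq = 8.9000e+07 Bq
E = 0.18 MeV = 2.8836e-14 J
D = A*E*t/m = 8.9000e+07*2.8836e-14*1436/0.8
D = 0.004607 Gy


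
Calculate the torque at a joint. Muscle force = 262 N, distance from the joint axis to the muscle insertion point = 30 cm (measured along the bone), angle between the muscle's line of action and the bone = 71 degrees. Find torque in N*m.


Torque = F * d * sin(theta)   (moment arm = d*sin(theta))
d = 30 cm = 0.3 m
Torque = 262 * 0.3 * sin(71)
Torque = 74.32 N*m


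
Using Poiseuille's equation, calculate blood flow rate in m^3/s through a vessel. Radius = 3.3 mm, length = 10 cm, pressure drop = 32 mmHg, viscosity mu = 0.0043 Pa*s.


Q = pi*r^4*dP / (8*mu*L)
r = 0.0033 m, L = 0.1 m
dP = 32 mmHg = 4266.304 Pa
Q = 4.6206e-04 m^3/s


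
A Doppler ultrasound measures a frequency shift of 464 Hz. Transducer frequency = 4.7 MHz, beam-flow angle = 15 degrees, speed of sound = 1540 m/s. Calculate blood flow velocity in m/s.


v = fd * c / (2 * f0 * cos(theta))
v = 464 * 1540 / (2 * 4.7000e+06 * cos(15))
v = 0.0787 m/s


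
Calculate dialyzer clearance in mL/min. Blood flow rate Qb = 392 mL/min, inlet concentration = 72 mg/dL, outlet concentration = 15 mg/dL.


K = Qb * (Cb_in - Cb_out) / Cb_in
K = 392 * (72 - 15) / 72
K = 310.3 mL/min


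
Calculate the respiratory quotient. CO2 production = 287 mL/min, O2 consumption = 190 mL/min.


RQ = VCO2 / VO2
RQ = 287 / 190
RQ = 1.511


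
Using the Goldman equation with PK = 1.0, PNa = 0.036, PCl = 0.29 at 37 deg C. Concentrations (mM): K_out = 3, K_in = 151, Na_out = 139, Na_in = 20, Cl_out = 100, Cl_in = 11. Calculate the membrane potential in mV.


Vm = (RT/F)*ln((PK*Ko + PNa*Nao + PCl*Cli)/(PK*Ki + PNa*Nai + PCl*Clo))
Numer = 11.194, Denom = 180.72
Vm = -74.34 mV


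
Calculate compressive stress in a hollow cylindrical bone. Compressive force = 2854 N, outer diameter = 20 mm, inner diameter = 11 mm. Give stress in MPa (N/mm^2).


A = pi*(r_o^2 - r_i^2)
r_o = 10 mm, r_i = 5.5 mm
A = 219.126 mm^2
sigma = F/A = 2854 / 219.126
sigma = 13.02 MPa


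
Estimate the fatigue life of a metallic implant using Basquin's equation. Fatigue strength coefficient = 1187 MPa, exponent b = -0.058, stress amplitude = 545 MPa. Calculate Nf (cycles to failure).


sigma_a = sigma_f' * (2Nf)^b
2Nf = (sigma_a/sigma_f')^(1/b)
2Nf = (545/1187)^(1/-0.058)
2Nf = 673784.44
Nf = 3.369e+05


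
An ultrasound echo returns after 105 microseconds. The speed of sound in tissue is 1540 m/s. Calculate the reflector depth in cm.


depth = c * t / 2
t = 105 us = 1.0500e-04 s
depth = 1540 * 1.0500e-04 / 2
depth = 0.08085 m = 8.085 cm


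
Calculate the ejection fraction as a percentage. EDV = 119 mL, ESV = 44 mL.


SV = EDV - ESV = 119 - 44 = 75 mL
EF = SV/EDV * 100 = 75/119 * 100
EF = 63.03%


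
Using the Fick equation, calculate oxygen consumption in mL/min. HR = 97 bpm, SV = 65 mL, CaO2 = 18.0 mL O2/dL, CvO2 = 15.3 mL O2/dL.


CO = HR*SV = 97*65/1000 = 6.305 L/min
a-v O2 diff = 18.0 - 15.3 = 2.7 mL/dL
VO2 = CO * (CaO2-CvO2) * 10 dL/L
VO2 = 6.305 * 2.7 * 10
VO2 = 170.2 mL/min


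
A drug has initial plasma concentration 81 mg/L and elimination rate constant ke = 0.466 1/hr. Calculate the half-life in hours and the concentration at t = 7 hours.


t_half = ln(2) / ke = 0.693147 / 0.466 = 1.487 hr
C(t) = C0 * exp(-ke*t) = 81 * exp(-0.466*7)
C(7) = 3.103 mg/L


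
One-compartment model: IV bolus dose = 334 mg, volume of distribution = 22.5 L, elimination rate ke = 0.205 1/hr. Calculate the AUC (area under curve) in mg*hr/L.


C0 = Dose/Vd = 334/22.5 = 14.8444 mg/L
AUC = C0/ke = 14.8444/0.205
AUC = 72.41 mg*hr/L


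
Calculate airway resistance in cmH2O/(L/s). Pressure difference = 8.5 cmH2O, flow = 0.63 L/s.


R = dP / flow
R = 8.5 / 0.63
R = 13.49 cmH2O/(L/s)


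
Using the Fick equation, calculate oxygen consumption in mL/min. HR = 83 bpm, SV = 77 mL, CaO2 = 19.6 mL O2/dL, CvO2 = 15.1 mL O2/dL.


CO = HR*SV = 83*77/1000 = 6.391 L/min
a-v O2 diff = 19.6 - 15.1 = 4.5 mL/dL
VO2 = CO * (CaO2-CvO2) * 10 dL/L
VO2 = 6.391 * 4.5 * 10
VO2 = 287.6 mL/min


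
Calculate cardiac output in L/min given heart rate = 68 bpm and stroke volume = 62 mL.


CO = HR * SV
CO = 68 * 62 / 1000
CO = 4.216 L/min


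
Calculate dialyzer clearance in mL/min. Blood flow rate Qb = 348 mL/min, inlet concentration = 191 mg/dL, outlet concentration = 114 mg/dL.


K = Qb * (Cb_in - Cb_out) / Cb_in
K = 348 * (191 - 114) / 191
K = 140.3 mL/min


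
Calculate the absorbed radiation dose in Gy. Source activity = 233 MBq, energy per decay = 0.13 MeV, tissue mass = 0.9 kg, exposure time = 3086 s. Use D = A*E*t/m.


A = 233 MBq = 2.3300e+08 Bq
E = 0.13 MeV = 2.0826e-14 J
D = A*E*t/m = 2.3300e+08*2.0826e-14*3086/0.9
D = 0.01664 Gy


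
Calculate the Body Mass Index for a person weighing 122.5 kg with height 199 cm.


BMI = weight / height^2
height = 199 cm = 1.99 m
BMI = 122.5 / 1.99^2
BMI = 30.93 kg/m^2


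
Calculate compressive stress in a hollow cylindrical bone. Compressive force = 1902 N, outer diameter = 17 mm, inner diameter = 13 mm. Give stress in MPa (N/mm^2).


A = pi*(r_o^2 - r_i^2)
r_o = 8.5 mm, r_i = 6.5 mm
A = 94.2478 mm^2
sigma = F/A = 1902 / 94.2478
sigma = 20.18 MPa


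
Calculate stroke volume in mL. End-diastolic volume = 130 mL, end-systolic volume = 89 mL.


SV = EDV - ESV
SV = 130 - 89
SV = 41 mL


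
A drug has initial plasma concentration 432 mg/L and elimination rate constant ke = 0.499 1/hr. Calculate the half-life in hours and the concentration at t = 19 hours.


t_half = ln(2) / ke = 0.693147 / 0.499 = 1.389 hr
C(t) = C0 * exp(-ke*t) = 432 * exp(-0.499*19)
C(19) = 0.03296 mg/L


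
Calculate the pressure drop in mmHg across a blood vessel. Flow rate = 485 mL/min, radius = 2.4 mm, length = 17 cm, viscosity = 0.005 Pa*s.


dP = 8*mu*L*Q / (pi*r^4)
Q = 485 mL/min = 8.08333e-06 m^3/s
dP = 527.357 Pa = 527.357 / 133.322 mmHg = 3.956 mmHg


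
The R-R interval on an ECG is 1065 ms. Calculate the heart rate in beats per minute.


HR = 60 / RR_interval(s)
RR = 1065 ms = 1.065 s
HR = 60 / 1.065 = 56.34 bpm


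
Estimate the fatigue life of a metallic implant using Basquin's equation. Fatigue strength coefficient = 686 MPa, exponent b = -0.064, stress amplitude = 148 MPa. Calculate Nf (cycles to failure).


sigma_a = sigma_f' * (2Nf)^b
2Nf = (sigma_a/sigma_f')^(1/b)
2Nf = (148/686)^(1/-0.064)
2Nf = 2.5540242e+10
Nf = 1.2770e+10


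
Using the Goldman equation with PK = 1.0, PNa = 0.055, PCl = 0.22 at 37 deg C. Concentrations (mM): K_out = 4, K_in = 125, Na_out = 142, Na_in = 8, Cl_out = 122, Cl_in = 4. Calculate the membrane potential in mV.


Vm = (RT/F)*ln((PK*Ko + PNa*Nao + PCl*Cli)/(PK*Ki + PNa*Nai + PCl*Clo))
Numer = 12.69, Denom = 152.28
Vm = -66.41 mV


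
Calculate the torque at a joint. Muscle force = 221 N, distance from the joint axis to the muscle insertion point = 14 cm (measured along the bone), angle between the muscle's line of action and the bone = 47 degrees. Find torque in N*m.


Torque = F * d * sin(theta)   (moment arm = d*sin(theta))
d = 14 cm = 0.14 m
Torque = 221 * 0.14 * sin(47)
Torque = 22.63 N*m


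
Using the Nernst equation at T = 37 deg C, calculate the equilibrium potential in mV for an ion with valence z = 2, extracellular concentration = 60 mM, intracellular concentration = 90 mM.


E = (RT/(zF)) * ln(C_out/C_in)
T = 37 + 273.15 = 310.15 K
E = (8.314 * 310.15 / (2 * 96485)) * ln(60/90)
E = -5.418 mV


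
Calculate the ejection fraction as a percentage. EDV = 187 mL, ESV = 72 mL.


SV = EDV - ESV = 187 - 72 = 115 mL
EF = SV/EDV * 100 = 115/187 * 100
EF = 61.5%


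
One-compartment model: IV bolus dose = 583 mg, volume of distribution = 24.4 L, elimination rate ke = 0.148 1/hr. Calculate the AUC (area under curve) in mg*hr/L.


C0 = Dose/Vd = 583/24.4 = 23.8934 mg/L
AUC = C0/ke = 23.8934/0.148
AUC = 161.4 mg*hr/L


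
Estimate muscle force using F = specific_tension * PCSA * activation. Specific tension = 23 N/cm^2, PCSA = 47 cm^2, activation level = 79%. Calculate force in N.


F = sigma * PCSA * activation
F = 23 * 47 * 0.79
F = 854 N


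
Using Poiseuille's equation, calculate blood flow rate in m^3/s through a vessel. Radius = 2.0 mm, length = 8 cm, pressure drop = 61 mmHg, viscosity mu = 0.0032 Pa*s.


Q = pi*r^4*dP / (8*mu*L)
r = 0.002 m, L = 0.08 m
dP = 61 mmHg = 8132.642 Pa
Q = 1.9961e-04 m^3/s


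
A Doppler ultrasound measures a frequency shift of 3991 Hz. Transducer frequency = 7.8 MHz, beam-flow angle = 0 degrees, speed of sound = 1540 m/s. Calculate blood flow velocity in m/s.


v = fd * c / (2 * f0 * cos(theta))
v = 3991 * 1540 / (2 * 7.8000e+06 * cos(0))
v = 0.394 m/s


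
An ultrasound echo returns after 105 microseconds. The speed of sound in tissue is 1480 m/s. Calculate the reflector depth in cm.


depth = c * t / 2
t = 105 us = 1.0500e-04 s
depth = 1480 * 1.0500e-04 / 2
depth = 0.0777 m = 7.77 cm


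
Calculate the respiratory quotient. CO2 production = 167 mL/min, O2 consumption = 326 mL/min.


RQ = VCO2 / VO2
RQ = 167 / 326
RQ = 0.5123


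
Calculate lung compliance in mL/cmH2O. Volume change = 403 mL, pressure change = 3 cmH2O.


C = dV / dP
C = 403 / 3
C = 134.3 mL/cmH2O


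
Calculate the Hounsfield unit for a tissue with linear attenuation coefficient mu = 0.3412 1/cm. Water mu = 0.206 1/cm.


HU = ((mu_tissue - mu_water) / mu_water) * 1000
HU = ((0.3412 - 0.206) / 0.206) * 1000
HU = 656.3


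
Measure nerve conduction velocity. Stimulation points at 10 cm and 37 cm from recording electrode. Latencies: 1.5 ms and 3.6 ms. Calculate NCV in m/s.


Distance = (37 - 10) / 100 = 0.27 m
dt = (3.6 - 1.5) / 1000 = 0.0021 s
NCV = dist / dt = 128.6 m/s


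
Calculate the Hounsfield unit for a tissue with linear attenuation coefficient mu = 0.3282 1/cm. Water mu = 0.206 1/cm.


HU = ((mu_tissue - mu_water) / mu_water) * 1000
HU = ((0.3282 - 0.206) / 0.206) * 1000
HU = 593.2


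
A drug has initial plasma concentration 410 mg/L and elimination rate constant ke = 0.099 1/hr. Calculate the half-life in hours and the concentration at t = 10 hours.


t_half = ln(2) / ke = 0.693147 / 0.099 = 7.001 hr
C(t) = C0 * exp(-ke*t) = 410 * exp(-0.099*10)
C(10) = 152.3 mg/L


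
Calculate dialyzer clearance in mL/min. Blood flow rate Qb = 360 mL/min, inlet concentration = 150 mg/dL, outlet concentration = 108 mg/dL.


K = Qb * (Cb_in - Cb_out) / Cb_in
K = 360 * (150 - 108) / 150
K = 100.8 mL/min


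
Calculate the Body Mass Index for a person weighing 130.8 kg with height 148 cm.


BMI = weight / height^2
height = 148 cm = 1.48 m
BMI = 130.8 / 1.48^2
BMI = 59.72 kg/m^2


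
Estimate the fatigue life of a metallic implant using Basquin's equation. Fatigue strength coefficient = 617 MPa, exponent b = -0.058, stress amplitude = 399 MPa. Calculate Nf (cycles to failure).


sigma_a = sigma_f' * (2Nf)^b
2Nf = (sigma_a/sigma_f')^(1/b)
2Nf = (399/617)^(1/-0.058)
2Nf = 1836.5579
Nf = 918.3


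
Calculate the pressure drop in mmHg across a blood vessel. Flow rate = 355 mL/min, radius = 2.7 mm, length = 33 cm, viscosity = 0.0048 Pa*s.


dP = 8*mu*L*Q / (pi*r^4)
Q = 355 mL/min = 5.91667e-06 m^3/s
dP = 449.074 Pa = 449.074 / 133.322 mmHg = 3.368 mmHg


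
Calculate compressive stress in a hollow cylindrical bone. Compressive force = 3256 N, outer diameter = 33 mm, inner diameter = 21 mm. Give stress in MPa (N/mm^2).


A = pi*(r_o^2 - r_i^2)
r_o = 16.5 mm, r_i = 10.5 mm
A = 508.938 mm^2
sigma = F/A = 3256 / 508.938
sigma = 6.398 MPa


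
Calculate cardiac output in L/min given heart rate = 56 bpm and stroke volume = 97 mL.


CO = HR * SV
CO = 56 * 97 / 1000
CO = 5.432 L/min


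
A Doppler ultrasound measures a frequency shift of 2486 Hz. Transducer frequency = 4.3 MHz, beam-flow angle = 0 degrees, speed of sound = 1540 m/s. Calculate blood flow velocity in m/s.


v = fd * c / (2 * f0 * cos(theta))
v = 2486 * 1540 / (2 * 4.3000e+06 * cos(0))
v = 0.4452 m/s


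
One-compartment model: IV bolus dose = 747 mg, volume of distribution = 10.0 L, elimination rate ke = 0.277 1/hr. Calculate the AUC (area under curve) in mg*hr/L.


C0 = Dose/Vd = 747/10.0 = 74.7 mg/L
AUC = C0/ke = 74.7/0.277
AUC = 269.7 mg*hr/L


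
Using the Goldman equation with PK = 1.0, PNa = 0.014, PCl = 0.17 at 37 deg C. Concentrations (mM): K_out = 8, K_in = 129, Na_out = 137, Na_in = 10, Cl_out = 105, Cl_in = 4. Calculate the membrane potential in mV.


Vm = (RT/F)*ln((PK*Ko + PNa*Nao + PCl*Cli)/(PK*Ki + PNa*Nai + PCl*Clo))
Numer = 10.598, Denom = 146.99
Vm = -70.28 mV


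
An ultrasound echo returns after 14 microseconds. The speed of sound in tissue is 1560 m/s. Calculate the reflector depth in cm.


depth = c * t / 2
t = 14 us = 1.4000e-05 s
depth = 1560 * 1.4000e-05 / 2
depth = 0.01092 m = 1.092 cm


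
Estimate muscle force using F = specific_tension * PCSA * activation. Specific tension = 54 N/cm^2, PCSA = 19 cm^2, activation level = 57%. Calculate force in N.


F = sigma * PCSA * activation
F = 54 * 19 * 0.57
F = 584.8 N


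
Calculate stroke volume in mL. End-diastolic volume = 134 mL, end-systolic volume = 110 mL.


SV = EDV - ESV
SV = 134 - 110
SV = 24 mL


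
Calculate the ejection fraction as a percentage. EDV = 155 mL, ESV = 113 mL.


SV = EDV - ESV = 155 - 113 = 42 mL
EF = SV/EDV * 100 = 42/155 * 100
EF = 27.1%


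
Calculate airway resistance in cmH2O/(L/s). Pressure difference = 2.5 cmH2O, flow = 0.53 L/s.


R = dP / flow
R = 2.5 / 0.53
R = 4.717 cmH2O/(L/s)


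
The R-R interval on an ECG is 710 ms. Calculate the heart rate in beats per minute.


HR = 60 / RR_interval(s)
RR = 710 ms = 0.71 s
HR = 60 / 0.71 = 84.51 bpm


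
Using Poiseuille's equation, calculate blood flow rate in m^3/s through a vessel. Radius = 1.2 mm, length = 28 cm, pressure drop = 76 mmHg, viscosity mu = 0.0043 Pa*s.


Q = pi*r^4*dP / (8*mu*L)
r = 0.0012 m, L = 0.28 m
dP = 76 mmHg = 10132.472 Pa
Q = 6.8529e-06 m^3/s


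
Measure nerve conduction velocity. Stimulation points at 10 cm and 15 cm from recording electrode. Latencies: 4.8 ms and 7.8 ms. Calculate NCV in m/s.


Distance = (15 - 10) / 100 = 0.05 m
dt = (7.8 - 4.8) / 1000 = 0.003 s
NCV = dist / dt = 16.67 m/s


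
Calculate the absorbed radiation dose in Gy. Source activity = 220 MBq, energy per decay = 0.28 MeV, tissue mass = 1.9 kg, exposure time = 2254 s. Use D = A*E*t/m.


A = 220 MBq = 2.2000e+08 Bq
E = 0.28 MeV = 4.4856e-14 J
D = A*E*t/m = 2.2000e+08*4.4856e-14*2254/1.9
D = 0.01171 Gy


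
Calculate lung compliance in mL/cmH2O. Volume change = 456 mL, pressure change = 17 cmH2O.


C = dV / dP
C = 456 / 17
C = 26.82 mL/cmH2O


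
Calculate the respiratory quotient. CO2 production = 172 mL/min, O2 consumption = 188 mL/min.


RQ = VCO2 / VO2
RQ = 172 / 188
RQ = 0.9149


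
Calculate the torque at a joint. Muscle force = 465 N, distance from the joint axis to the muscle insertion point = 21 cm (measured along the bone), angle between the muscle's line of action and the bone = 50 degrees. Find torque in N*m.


Torque = F * d * sin(theta)   (moment arm = d*sin(theta))
d = 21 cm = 0.21 m
Torque = 465 * 0.21 * sin(50)
Torque = 74.8 N*m


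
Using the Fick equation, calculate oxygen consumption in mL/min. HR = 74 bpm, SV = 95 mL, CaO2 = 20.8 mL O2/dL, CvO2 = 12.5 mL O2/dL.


CO = HR*SV = 74*95/1000 = 7.03 L/min
a-v O2 diff = 20.8 - 12.5 = 8.3 mL/dL
VO2 = CO * (CaO2-CvO2) * 10 dL/L
VO2 = 7.03 * 8.3 * 10
VO2 = 583.5 mL/min


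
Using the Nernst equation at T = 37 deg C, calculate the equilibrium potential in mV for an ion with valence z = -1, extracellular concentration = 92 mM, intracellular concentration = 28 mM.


E = (RT/(zF)) * ln(C_out/C_in)
T = 37 + 273.15 = 310.15 K
E = (8.314 * 310.15 / (-1 * 96485)) * ln(92/28)
E = -31.79 mV


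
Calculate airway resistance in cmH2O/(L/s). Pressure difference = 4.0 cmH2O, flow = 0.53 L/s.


R = dP / flow
R = 4.0 / 0.53
R = 7.547 cmH2O/(L/s)


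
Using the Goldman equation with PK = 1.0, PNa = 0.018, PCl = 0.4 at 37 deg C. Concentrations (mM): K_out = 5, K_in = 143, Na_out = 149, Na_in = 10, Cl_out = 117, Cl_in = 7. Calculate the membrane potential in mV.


Vm = (RT/F)*ln((PK*Ko + PNa*Nao + PCl*Cli)/(PK*Ki + PNa*Nai + PCl*Clo))
Numer = 10.482, Denom = 189.98
Vm = -77.43 mV


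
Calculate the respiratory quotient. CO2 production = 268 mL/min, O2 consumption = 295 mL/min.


RQ = VCO2 / VO2
RQ = 268 / 295
RQ = 0.9085


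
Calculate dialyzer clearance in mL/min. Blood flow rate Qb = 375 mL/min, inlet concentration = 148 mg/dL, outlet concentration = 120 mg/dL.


K = Qb * (Cb_in - Cb_out) / Cb_in
K = 375 * (148 - 120) / 148
K = 70.95 mL/min


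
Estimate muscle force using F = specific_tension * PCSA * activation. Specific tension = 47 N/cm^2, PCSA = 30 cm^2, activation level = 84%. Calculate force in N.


F = sigma * PCSA * activation
F = 47 * 30 * 0.84
F = 1184 N


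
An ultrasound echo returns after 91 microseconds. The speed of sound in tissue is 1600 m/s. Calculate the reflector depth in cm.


depth = c * t / 2
t = 91 us = 9.1000e-05 s
depth = 1600 * 9.1000e-05 / 2
depth = 0.0728 m = 7.28 cm


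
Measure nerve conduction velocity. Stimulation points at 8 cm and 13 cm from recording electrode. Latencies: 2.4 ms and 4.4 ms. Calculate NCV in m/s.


Distance = (13 - 8) / 100 = 0.05 m
dt = (4.4 - 2.4) / 1000 = 0.002 s
NCV = dist / dt = 25 m/s


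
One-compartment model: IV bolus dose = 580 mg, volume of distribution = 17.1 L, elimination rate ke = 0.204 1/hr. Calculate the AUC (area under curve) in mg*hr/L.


C0 = Dose/Vd = 580/17.1 = 33.9181 mg/L
AUC = C0/ke = 33.9181/0.204
AUC = 166.3 mg*hr/L


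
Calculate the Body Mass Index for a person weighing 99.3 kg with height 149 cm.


BMI = weight / height^2
height = 149 cm = 1.49 m
BMI = 99.3 / 1.49^2
BMI = 44.73 kg/m^2


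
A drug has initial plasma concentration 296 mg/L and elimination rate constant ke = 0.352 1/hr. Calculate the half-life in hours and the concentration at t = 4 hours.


t_half = ln(2) / ke = 0.693147 / 0.352 = 1.969 hr
C(t) = C0 * exp(-ke*t) = 296 * exp(-0.352*4)
C(4) = 72.41 mg/L


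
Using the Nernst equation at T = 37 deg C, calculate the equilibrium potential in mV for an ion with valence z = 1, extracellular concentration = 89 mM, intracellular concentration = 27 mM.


E = (RT/(zF)) * ln(C_out/C_in)
T = 37 + 273.15 = 310.15 K
E = (8.314 * 310.15 / (1 * 96485)) * ln(89/27)
E = 31.88 mV


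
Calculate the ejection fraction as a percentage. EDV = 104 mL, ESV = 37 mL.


SV = EDV - ESV = 104 - 37 = 67 mL
EF = SV/EDV * 100 = 67/104 * 100
EF = 64.42%


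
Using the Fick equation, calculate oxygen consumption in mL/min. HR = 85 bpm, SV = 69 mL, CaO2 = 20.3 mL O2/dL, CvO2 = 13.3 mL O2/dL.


CO = HR*SV = 85*69/1000 = 5.865 L/min
a-v O2 diff = 20.3 - 13.3 = 7 mL/dL
VO2 = CO * (CaO2-CvO2) * 10 dL/L
VO2 = 5.865 * 7 * 10
VO2 = 410.6 mL/min


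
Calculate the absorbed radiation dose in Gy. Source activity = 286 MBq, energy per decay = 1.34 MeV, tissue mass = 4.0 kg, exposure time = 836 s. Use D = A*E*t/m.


A = 286 MBq = 2.8600e+08 Bq
E = 1.34 MeV = 2.14668e-13 J
D = A*E*t/m = 2.8600e+08*2.14668e-13*836/4.0
D = 0.01283 Gy


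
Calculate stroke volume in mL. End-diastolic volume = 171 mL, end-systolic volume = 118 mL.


SV = EDV - ESV
SV = 171 - 118
SV = 53 mL


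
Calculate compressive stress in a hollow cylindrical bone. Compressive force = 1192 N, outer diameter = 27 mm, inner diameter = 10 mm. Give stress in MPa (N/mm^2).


A = pi*(r_o^2 - r_i^2)
r_o = 13.5 mm, r_i = 5 mm
A = 494.015 mm^2
sigma = F/A = 1192 / 494.015
sigma = 2.413 MPa
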